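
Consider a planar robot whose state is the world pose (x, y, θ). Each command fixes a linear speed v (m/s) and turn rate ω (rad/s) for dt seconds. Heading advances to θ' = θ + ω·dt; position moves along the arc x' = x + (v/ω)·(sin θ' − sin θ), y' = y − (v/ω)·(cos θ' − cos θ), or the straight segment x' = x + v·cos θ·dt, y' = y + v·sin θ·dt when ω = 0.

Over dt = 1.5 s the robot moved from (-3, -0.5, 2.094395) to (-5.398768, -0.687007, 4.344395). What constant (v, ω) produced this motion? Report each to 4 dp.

v = 2.0000, ω = 1.5000

Δθ = 4.344395 − 2.094395 = 2.250000
ω = Δθ/dt = 2.250000/1.5 = 1.5000
R = Δx/(sin θ' − sin θ) = 1.3333
v = R·ω = 1.3333·1.5000 = 2.0000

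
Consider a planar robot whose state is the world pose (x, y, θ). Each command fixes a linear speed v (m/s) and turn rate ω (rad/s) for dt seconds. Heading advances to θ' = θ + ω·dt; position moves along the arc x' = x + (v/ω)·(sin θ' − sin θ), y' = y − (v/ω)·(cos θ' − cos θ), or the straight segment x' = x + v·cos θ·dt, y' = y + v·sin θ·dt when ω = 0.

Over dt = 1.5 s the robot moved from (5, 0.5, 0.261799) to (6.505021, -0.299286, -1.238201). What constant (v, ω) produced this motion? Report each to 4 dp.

v = 1.2500, ω = -1.0000

Δθ = -1.238201 − 0.261799 = -1.500000
ω = Δθ/dt = -1.500000/1.5 = -1.0000
R = Δx/(sin θ' − sin θ) = -1.2500
v = R·ω = -1.2500·-1.0000 = 1.2500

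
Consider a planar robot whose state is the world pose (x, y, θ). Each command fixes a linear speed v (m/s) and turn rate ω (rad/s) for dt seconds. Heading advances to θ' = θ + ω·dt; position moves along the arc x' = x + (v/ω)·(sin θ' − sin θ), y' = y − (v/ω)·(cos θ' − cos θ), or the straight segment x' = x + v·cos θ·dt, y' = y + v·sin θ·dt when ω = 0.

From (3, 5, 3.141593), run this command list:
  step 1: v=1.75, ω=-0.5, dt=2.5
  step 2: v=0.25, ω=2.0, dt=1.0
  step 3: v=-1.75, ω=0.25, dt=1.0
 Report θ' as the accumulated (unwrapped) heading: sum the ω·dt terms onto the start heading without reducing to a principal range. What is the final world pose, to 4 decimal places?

(0.5936, 8.7881, 4.1416)

step 1: θ'=1.8916 (R=-3.5000) → pose (-0.3214, 7.3964, 1.8916)
step 2: θ'=3.8916 (R=0.1250) → pose (-0.5253, 7.4484, 3.8916)
step 3: θ'=4.1416 (R=-7.0000) → pose (0.5936, 8.7881, 4.1416)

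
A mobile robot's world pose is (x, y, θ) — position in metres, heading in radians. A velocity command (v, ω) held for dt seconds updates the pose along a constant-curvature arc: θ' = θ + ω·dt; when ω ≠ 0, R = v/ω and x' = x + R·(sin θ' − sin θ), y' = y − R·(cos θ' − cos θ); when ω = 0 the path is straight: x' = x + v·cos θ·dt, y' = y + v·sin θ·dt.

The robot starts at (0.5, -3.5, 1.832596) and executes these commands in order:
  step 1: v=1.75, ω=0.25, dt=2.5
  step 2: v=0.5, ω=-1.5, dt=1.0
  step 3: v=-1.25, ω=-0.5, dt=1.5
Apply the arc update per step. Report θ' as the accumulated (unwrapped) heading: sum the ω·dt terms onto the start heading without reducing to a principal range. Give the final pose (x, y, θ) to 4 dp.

step 1: θ'=2.4576 (R=7.0000) → pose (-1.8382, 0.1136, 2.4576)
step 2: θ'=0.9576 (R=-0.3333) → pose (-1.9002, 0.5638, 0.9576)
step 3: θ'=0.2076 (R=2.5000) → pose (-3.4294, -0.4438, 0.2076)

(-3.4294, -0.4438, 0.2076)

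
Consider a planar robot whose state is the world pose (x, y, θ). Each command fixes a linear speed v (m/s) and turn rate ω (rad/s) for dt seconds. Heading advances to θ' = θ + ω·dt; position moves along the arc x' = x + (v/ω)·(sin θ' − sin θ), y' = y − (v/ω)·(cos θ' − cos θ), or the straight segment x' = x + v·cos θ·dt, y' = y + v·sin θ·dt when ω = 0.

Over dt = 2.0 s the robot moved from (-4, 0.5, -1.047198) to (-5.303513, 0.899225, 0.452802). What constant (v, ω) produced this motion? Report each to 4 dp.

Δθ = 0.452802 − -1.047198 = 1.500000
ω = Δθ/dt = 1.500000/2.0 = 0.7500
R = Δx/(sin θ' − sin θ) = -1.0000
v = R·ω = -1.0000·0.7500 = -0.7500

v = -0.7500, ω = 0.7500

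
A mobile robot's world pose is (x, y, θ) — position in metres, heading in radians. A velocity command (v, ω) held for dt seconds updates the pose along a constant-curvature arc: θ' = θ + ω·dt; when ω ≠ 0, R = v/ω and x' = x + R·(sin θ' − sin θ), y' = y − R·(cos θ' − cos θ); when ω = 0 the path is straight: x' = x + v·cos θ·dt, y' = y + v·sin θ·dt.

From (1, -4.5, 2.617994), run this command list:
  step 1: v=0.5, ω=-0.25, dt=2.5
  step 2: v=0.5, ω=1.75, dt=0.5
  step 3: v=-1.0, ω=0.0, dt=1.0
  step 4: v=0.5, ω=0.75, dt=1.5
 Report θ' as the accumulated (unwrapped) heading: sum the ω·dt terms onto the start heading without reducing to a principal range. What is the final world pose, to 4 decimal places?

(0.2734, -3.9023, 3.9930)

step 1: θ'=1.9930 (R=-2.0000) → pose (0.1756, -3.5875, 1.9930)
step 2: θ'=2.8680 (R=0.2857) → pose (-0.0078, -3.4295, 2.8680)
step 3: θ'=2.8680 (straight) → pose (0.9550, -3.6997, 2.8680)
step 4: θ'=3.9930 (R=0.6667) → pose (0.2734, -3.9023, 3.9930)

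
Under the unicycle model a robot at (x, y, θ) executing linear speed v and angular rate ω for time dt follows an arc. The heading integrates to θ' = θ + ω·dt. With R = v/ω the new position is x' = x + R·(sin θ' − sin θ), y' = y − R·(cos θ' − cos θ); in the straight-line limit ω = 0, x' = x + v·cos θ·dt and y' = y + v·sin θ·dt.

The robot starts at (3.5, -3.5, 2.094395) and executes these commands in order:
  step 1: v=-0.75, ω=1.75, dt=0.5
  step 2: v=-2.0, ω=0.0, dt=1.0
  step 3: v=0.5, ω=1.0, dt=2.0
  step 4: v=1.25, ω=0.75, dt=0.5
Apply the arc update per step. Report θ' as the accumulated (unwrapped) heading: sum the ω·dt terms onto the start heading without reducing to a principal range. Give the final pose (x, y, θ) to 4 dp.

step 1: θ'=2.9694 (R=-0.4286) → pose (3.7977, -3.7079, 2.9694)
step 2: θ'=2.9694 (straight) → pose (5.7681, -4.0506, 2.9694)
step 3: θ'=4.9694 (R=0.5000) → pose (5.1989, -4.6703, 4.9694)
step 4: θ'=5.3444 (R=1.6667) → pose (5.4661, -5.2313, 5.3444)

(5.4661, -5.2313, 5.3444)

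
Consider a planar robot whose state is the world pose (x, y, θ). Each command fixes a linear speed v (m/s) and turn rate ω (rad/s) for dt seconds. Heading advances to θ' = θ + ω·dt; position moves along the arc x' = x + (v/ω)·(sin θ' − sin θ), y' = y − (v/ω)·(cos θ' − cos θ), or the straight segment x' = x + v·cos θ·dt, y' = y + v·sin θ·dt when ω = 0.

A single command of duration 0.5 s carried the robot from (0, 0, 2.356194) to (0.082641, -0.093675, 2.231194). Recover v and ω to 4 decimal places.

v = -0.2500, ω = -0.2500

Δθ = 2.231194 − 2.356194 = -0.125000
ω = Δθ/dt = -0.125000/0.5 = -0.2500
R = −Δy/(cos θ' − cos θ) = 1.0000
v = R·ω = 1.0000·-0.2500 = -0.2500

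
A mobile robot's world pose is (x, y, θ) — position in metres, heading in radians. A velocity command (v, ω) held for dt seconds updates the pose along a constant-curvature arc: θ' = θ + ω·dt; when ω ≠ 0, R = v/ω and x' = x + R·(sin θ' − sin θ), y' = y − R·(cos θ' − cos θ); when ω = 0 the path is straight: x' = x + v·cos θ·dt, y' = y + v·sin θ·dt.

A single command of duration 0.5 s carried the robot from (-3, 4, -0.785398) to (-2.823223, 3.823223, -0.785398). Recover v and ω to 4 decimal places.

Δθ = -0.785398 − -0.785398 = 0.000000
ω = Δθ/dt = 0.000000/0.5 = 0.0000
ω = 0 → v = (Δx·cos θ + Δy·sin θ)/dt = 0.5000

v = 0.5000, ω = 0.0000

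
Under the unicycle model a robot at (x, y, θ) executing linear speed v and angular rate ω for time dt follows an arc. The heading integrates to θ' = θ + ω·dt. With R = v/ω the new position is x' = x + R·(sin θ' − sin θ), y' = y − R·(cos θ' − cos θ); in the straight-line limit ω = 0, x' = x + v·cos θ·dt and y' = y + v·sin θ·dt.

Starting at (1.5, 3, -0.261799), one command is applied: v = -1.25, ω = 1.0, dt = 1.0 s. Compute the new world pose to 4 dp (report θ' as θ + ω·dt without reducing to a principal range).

(0.3353, 2.7172, 0.7382)

θ' = -0.2618 + 1.0·1.0 = 0.7382
R = v/ω = -1.25/1.0 = -1.2500
x' = 1.5 + -1.2500·(sin 0.7382 − sin -0.2618) = 0.3353
y' = 3 − -1.2500·(cos 0.7382 − cos -0.2618) = 2.7172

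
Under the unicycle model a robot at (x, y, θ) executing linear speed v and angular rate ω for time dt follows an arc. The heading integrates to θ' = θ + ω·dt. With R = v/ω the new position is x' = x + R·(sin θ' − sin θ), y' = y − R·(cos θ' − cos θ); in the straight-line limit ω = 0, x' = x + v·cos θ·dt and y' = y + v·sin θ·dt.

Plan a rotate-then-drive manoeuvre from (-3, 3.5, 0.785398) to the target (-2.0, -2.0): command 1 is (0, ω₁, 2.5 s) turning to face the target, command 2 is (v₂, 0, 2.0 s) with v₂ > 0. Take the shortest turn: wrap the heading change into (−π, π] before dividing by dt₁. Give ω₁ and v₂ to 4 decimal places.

ω₁ = -0.8705, v₂ = 2.7951

heading to target = atan2(-2−3.5, -2−-3) = -1.3909
Δθ = wrap(-1.3909 − 0.7854) = -2.1763; ω₁ = Δθ/dt₁ = -0.8705
distance = √((-2−-3)² + (-2−3.5)²) = 5.5902; v₂ = distance/dt₂ = 2.7951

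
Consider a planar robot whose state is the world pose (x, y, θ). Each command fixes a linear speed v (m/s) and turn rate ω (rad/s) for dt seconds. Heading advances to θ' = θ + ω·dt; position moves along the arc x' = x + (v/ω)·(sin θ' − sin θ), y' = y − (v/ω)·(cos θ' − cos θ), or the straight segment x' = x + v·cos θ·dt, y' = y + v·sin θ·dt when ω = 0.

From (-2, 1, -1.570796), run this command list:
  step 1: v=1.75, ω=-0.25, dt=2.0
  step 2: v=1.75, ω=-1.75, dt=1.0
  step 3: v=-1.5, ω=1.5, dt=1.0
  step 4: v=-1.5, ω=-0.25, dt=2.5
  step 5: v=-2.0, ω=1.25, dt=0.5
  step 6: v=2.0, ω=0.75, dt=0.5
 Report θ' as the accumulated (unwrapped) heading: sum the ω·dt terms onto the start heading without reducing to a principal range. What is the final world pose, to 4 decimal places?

step 1: θ'=-2.0708 (R=-7.0000) → pose (-2.8569, -2.3560, -2.0708)
step 2: θ'=-3.8208 (R=-1.0000) → pose (-4.3627, -2.6546, -3.8208)
step 3: θ'=-2.3208 (R=-1.0000) → pose (-3.0028, -2.5582, -2.3208)
step 4: θ'=-2.9458 (R=6.0000) → pose (0.2200, -0.7627, -2.9458)
step 5: θ'=-2.3208 (R=-1.6000) → pose (1.0795, -0.2839, -2.3208)
step 6: θ'=-1.9458 (R=2.6667) → pose (0.5493, -1.1248, -1.9458)

(0.5493, -1.1248, -1.9458)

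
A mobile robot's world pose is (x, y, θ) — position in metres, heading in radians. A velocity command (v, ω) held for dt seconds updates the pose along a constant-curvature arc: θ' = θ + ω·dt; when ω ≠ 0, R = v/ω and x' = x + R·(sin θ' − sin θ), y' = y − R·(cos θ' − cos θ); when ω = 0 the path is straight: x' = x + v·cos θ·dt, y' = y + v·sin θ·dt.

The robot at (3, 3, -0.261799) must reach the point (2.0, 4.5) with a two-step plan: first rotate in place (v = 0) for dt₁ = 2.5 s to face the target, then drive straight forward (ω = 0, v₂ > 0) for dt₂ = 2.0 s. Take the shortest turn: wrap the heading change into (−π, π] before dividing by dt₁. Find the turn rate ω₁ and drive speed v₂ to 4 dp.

ω₁ = 0.9682, v₂ = 0.9014

heading to target = atan2(4.5−3, 2−3) = 2.1588
Δθ = wrap(2.1588 − -0.2618) = 2.4206; ω₁ = Δθ/dt₁ = 0.9682
distance = √((2−3)² + (4.5−3)²) = 1.8028; v₂ = distance/dt₂ = 0.9014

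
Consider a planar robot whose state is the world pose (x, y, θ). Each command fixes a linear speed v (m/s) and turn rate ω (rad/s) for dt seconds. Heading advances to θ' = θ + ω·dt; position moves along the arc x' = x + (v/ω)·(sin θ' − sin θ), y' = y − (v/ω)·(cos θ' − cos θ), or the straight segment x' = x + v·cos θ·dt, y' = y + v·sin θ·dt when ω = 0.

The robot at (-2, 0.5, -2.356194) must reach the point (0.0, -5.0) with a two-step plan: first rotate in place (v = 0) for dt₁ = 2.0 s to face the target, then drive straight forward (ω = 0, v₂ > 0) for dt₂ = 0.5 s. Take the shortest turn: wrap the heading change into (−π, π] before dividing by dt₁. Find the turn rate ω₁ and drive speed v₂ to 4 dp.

ω₁ = 0.5671, v₂ = 11.7047

heading to target = atan2(-5−0.5, 0−-2) = -1.2220
Δθ = wrap(-1.2220 − -2.3562) = 1.1342; ω₁ = Δθ/dt₁ = 0.5671
distance = √((0−-2)² + (-5−0.5)²) = 5.8523; v₂ = distance/dt₂ = 11.7047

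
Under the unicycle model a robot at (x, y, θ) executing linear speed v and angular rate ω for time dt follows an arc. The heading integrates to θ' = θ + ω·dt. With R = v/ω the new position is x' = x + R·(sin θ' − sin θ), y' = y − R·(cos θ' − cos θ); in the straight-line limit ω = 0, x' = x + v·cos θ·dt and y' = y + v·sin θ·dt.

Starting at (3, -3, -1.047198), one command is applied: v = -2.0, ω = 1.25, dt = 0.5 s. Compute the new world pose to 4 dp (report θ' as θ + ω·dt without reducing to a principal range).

θ' = -1.0472 + 1.25·0.5 = -0.4222
R = v/ω = -2.0/1.25 = -1.6000
x' = 3 + -1.6000·(sin -0.4222 − sin -1.0472) = 2.2700
y' = -3 − -1.6000·(cos -0.4222 − cos -1.0472) = -2.3405

(2.2700, -2.3405, -0.4222)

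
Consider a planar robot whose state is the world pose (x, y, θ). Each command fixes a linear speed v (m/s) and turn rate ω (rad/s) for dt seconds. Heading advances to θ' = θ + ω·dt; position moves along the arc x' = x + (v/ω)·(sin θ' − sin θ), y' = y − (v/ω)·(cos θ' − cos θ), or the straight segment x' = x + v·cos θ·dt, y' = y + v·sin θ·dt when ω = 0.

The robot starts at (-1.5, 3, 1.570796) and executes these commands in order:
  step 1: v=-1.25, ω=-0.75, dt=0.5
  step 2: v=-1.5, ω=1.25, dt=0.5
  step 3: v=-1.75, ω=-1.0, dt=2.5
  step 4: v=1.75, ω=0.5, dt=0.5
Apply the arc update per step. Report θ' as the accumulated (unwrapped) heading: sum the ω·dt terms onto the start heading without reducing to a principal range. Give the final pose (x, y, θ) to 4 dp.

(-3.7147, -0.6007, -0.4292)

step 1: θ'=1.1958 (R=1.6667) → pose (-1.6158, 2.3895, 1.1958)
step 2: θ'=1.8208 (R=-1.2000) → pose (-1.6619, 1.6531, 1.8208)
step 3: θ'=-0.6792 (R=1.7500) → pose (-4.4568, -0.1415, -0.6792)
step 4: θ'=-0.4292 (R=3.5000) → pose (-3.7147, -0.6007, -0.4292)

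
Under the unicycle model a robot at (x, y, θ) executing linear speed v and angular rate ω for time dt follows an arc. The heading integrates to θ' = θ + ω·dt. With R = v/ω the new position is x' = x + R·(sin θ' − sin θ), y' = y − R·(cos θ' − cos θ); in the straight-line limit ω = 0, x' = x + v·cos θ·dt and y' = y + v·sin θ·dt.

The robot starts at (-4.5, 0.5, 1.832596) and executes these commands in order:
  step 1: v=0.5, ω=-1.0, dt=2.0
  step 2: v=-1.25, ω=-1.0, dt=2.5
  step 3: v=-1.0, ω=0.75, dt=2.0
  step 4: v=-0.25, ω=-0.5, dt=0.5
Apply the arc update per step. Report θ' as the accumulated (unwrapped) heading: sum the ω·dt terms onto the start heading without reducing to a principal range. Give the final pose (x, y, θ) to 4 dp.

step 1: θ'=-0.1674 (R=-0.5000) → pose (-3.9337, 1.1224, -0.1674)
step 2: θ'=-2.6674 (R=1.2500) → pose (-4.2962, 3.4670, -2.6674)
step 3: θ'=-1.1674 (R=-1.3333) → pose (-3.6787, 5.1766, -1.1674)
step 4: θ'=-1.4174 (R=0.5000) → pose (-3.7130, 5.2965, -1.4174)

(-3.7130, 5.2965, -1.4174)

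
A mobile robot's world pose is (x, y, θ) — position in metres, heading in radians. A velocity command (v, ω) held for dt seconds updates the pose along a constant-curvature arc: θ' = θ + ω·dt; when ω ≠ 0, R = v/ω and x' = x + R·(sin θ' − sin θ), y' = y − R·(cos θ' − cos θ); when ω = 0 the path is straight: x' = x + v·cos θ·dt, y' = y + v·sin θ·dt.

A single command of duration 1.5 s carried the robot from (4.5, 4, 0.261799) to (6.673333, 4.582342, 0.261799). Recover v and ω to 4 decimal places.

v = 1.5000, ω = 0.0000

Δθ = 0.261799 − 0.261799 = 0.000000
ω = Δθ/dt = 0.000000/1.5 = 0.0000
ω = 0 → v = (Δx·cos θ + Δy·sin θ)/dt = 1.5000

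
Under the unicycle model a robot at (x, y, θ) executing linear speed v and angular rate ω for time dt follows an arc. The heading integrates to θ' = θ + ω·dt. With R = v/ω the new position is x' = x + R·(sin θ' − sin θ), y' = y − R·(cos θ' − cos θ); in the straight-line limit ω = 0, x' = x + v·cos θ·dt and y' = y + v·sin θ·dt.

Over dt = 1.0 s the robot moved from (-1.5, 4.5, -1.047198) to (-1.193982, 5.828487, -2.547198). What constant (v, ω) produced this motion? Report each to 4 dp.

v = -1.5000, ω = -1.5000

Δθ = -2.547198 − -1.047198 = -1.500000
ω = Δθ/dt = -1.500000/1.0 = -1.5000
R = −Δy/(cos θ' − cos θ) = 1.0000
v = R·ω = 1.0000·-1.5000 = -1.5000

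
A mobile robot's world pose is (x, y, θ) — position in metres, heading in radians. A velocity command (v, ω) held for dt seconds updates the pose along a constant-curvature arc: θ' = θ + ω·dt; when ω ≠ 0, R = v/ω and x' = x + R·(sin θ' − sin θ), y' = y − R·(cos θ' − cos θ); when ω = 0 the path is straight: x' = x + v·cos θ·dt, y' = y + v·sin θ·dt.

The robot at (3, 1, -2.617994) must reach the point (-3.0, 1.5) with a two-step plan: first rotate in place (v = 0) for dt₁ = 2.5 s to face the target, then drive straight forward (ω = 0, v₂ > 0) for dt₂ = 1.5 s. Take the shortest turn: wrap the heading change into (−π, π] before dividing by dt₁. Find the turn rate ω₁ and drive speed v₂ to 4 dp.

heading to target = atan2(1.5−1, -3−3) = 3.0585
Δθ = wrap(3.0585 − -2.6180) = -0.6067; ω₁ = Δθ/dt₁ = -0.2427
distance = √((-3−3)² + (1.5−1)²) = 6.0208; v₂ = distance/dt₂ = 4.0139

ω₁ = -0.2427, v₂ = 4.0139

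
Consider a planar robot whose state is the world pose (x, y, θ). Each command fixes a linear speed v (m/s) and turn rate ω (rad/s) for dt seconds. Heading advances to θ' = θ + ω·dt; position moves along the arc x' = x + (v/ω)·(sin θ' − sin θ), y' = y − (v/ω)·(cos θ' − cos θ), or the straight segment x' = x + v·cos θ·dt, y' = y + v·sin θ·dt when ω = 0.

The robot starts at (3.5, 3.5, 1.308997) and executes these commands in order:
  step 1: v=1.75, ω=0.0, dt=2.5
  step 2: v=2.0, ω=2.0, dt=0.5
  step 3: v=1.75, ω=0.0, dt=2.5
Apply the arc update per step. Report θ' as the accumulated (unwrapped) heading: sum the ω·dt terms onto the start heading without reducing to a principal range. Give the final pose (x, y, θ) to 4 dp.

(1.4619, 11.8938, 2.3090)

step 1: θ'=1.3090 (straight) → pose (4.6323, 7.7259, 1.3090)
step 2: θ'=2.3090 (R=1.0000) → pose (4.4061, 8.6577, 2.3090)
step 3: θ'=2.3090 (straight) → pose (1.4619, 11.8938, 2.3090)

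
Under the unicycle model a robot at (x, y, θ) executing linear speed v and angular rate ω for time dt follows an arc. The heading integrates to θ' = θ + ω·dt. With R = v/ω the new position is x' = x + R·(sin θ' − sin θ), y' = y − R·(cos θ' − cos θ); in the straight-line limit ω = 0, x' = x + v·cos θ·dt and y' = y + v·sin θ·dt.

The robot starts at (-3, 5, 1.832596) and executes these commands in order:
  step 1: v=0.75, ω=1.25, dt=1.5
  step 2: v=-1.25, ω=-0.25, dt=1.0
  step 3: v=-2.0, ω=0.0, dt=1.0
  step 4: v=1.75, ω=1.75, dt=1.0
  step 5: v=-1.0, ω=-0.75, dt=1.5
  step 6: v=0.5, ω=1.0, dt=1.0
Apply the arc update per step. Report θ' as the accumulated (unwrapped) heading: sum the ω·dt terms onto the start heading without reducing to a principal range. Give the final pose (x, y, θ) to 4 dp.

step 1: θ'=3.7076 (R=0.6000) → pose (-3.9013, 5.3511, 3.7076)
step 2: θ'=3.4576 (R=5.0000) → pose (-2.7738, 5.8833, 3.4576)
step 3: θ'=3.4576 (straight) → pose (-0.8729, 6.5048, 3.4576)
step 4: θ'=5.2076 (R=1.0000) → pose (-1.4420, 5.0792, 5.2076)
step 5: θ'=4.0826 (R=1.3333) → pose (-1.3464, 6.4981, 4.0826)
step 6: θ'=5.0826 (R=0.5000) → pose (-1.4084, 6.0227, 5.0826)

(-1.4084, 6.0227, 5.0826)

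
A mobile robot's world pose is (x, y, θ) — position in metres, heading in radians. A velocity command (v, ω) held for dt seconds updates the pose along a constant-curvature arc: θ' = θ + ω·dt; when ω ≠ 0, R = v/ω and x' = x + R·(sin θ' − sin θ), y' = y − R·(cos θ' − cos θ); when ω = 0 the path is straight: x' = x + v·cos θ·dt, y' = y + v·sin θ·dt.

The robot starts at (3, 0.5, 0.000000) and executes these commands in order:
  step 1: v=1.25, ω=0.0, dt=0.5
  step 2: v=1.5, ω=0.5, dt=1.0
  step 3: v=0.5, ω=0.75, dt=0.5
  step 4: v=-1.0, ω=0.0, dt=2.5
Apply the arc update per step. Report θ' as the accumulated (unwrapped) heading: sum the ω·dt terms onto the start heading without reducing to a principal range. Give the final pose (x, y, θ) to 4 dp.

step 1: θ'=0.0000 (straight) → pose (3.6250, 0.5000, 0.0000)
step 2: θ'=0.5000 (R=3.0000) → pose (5.0633, 0.8673, 0.5000)
step 3: θ'=0.8750 (R=0.6667) → pose (5.2554, 1.0250, 0.8750)
step 4: θ'=0.8750 (straight) → pose (3.6529, -0.8939, 0.8750)

(3.6529, -0.8939, 0.8750)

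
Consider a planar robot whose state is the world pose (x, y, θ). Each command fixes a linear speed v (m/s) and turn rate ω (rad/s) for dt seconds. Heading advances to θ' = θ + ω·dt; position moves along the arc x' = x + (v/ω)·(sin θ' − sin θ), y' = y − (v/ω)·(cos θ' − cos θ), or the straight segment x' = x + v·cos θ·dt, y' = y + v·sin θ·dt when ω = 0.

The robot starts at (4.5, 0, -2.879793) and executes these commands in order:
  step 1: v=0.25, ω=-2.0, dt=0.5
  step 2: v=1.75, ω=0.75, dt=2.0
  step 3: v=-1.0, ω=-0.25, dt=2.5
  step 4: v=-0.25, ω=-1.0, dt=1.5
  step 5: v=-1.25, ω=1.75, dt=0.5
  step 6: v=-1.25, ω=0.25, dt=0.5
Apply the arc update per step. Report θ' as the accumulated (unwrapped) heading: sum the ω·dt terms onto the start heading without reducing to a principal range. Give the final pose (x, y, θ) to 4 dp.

step 1: θ'=-3.8798 (R=-0.1250) → pose (4.3835, 0.0283, -3.8798)
step 2: θ'=-2.3798 (R=2.3333) → pose (1.2028, -0.0093, -2.3798)
step 3: θ'=-3.0048 (R=4.0000) → pose (3.4182, 1.0590, -3.0048)
step 4: θ'=-4.5048 (R=0.2500) → pose (3.6969, 0.8629, -4.5048)
step 5: θ'=-3.6298 (R=-0.7143) → pose (4.0608, 0.3792, -3.6298)
step 6: θ'=-3.5048 (R=-5.0000) → pose (4.6297, 0.1213, -3.5048)

(4.6297, 0.1213, -3.5048)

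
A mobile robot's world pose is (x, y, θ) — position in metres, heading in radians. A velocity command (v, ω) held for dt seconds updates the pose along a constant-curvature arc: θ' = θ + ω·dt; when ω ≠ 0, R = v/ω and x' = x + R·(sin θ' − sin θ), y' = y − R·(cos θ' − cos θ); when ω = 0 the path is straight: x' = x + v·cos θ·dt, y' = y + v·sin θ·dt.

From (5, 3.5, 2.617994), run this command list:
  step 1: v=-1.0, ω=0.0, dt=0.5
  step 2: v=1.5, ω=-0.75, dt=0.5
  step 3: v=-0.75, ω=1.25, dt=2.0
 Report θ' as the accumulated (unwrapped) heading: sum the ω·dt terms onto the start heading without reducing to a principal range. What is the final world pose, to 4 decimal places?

step 1: θ'=2.6180 (straight) → pose (5.4330, 3.2500, 2.6180)
step 2: θ'=2.2430 (R=-2.0000) → pose (4.8681, 3.7366, 2.2430)
step 3: θ'=4.7430 (R=-0.6000) → pose (5.9373, 4.1286, 4.7430)

(5.9373, 4.1286, 4.7430)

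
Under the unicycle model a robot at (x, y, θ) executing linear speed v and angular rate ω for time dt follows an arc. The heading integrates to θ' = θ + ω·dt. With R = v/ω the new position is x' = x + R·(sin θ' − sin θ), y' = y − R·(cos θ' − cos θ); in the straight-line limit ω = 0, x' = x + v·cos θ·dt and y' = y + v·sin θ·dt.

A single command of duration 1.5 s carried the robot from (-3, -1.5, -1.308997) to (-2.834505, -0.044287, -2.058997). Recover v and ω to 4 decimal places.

v = -1.0000, ω = -0.5000

Δθ = -2.058997 − -1.308997 = -0.750000
ω = Δθ/dt = -0.750000/1.5 = -0.5000
R = −Δy/(cos θ' − cos θ) = 2.0000
v = R·ω = 2.0000·-0.5000 = -1.0000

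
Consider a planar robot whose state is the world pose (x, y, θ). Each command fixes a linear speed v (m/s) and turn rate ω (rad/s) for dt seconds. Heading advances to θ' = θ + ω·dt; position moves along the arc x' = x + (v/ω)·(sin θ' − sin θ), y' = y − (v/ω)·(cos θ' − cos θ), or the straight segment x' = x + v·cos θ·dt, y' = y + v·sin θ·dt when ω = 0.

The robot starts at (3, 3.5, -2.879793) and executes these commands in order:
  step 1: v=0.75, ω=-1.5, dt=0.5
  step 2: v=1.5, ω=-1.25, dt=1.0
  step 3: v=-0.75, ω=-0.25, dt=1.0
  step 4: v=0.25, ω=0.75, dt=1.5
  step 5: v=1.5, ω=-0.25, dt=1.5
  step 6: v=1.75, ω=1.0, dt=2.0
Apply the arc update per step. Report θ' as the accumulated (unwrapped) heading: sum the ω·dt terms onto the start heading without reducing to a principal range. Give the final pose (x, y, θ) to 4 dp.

(-2.2250, 7.0726, -2.3798)

step 1: θ'=-3.6298 (R=-0.5000) → pose (2.6361, 3.5414, -3.6298)
step 2: θ'=-4.8798 (R=-1.2000) → pose (2.0157, 4.8011, -4.8798)
step 3: θ'=-5.1298 (R=3.0000) → pose (1.8001, 4.0848, -5.1298)
step 4: θ'=-4.0048 (R=0.3333) → pose (1.7487, 4.4366, -4.0048)
step 5: θ'=-4.3798 (R=-6.0000) → pose (0.6370, 6.3777, -4.3798)
step 6: θ'=-2.3798 (R=1.7500) → pose (-2.2250, 7.0726, -2.3798)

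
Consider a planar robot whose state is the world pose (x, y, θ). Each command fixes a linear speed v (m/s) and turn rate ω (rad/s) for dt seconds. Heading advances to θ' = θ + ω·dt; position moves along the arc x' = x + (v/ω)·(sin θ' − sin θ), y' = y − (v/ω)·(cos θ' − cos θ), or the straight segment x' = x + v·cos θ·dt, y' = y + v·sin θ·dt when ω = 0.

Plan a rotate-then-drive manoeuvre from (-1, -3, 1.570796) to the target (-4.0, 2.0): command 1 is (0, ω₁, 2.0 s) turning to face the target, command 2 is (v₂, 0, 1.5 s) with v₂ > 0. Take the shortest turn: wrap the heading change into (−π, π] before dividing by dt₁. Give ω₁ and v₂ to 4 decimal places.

heading to target = atan2(2−-3, -4−-1) = 2.1112
Δθ = wrap(2.1112 − 1.5708) = 0.5404; ω₁ = Δθ/dt₁ = 0.2702
distance = √((-4−-1)² + (2−-3)²) = 5.8310; v₂ = distance/dt₂ = 3.8873

ω₁ = 0.2702, v₂ = 3.8873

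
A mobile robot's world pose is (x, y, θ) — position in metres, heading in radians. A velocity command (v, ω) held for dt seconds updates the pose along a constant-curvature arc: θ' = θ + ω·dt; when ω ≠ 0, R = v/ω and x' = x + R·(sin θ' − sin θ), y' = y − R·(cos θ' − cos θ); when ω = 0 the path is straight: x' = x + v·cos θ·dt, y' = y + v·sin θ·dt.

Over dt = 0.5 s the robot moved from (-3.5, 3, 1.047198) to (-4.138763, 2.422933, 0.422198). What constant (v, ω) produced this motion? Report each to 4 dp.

Δθ = 0.422198 − 1.047198 = -0.625000
ω = Δθ/dt = -0.625000/0.5 = -1.2500
R = Δx/(sin θ' − sin θ) = 1.4000
v = R·ω = 1.4000·-1.2500 = -1.7500

v = -1.7500, ω = -1.2500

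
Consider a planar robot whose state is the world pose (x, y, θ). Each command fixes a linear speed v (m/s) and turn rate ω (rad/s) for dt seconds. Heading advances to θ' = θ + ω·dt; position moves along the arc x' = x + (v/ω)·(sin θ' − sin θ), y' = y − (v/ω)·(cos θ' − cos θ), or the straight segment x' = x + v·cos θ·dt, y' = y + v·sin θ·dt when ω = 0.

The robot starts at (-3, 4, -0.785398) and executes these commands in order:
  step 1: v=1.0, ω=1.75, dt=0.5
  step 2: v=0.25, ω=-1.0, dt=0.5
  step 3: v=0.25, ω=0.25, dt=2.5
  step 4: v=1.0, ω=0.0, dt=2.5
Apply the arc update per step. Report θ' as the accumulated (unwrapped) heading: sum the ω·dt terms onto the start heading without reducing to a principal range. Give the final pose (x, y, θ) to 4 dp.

(0.6319, 4.2875, 0.2146)

step 1: θ'=0.0896 (R=0.5714) → pose (-2.5448, 3.8349, 0.0896)
step 2: θ'=-0.4104 (R=-0.2500) → pose (-2.4227, 3.8152, -0.4104)
step 3: θ'=0.2146 (R=1.0000) → pose (-1.8108, 3.7551, 0.2146)
step 4: θ'=0.2146 (straight) → pose (0.6319, 4.2875, 0.2146)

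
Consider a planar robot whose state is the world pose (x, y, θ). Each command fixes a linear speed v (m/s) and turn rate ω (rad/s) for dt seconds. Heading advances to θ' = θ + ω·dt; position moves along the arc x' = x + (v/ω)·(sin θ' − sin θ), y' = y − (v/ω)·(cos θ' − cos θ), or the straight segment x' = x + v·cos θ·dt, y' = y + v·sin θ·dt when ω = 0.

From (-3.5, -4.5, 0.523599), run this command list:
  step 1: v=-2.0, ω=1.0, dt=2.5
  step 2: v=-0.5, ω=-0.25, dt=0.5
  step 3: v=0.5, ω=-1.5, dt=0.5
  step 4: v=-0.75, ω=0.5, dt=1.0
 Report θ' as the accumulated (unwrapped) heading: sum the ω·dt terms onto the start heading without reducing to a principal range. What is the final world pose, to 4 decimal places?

step 1: θ'=3.0236 (R=-2.0000) → pose (-2.7354, -8.2181, 3.0236)
step 2: θ'=2.8986 (R=2.0000) → pose (-2.4897, -8.2630, 2.8986)
step 3: θ'=2.1486 (R=-0.3333) → pose (-2.6887, -8.1215, 2.1486)
step 4: θ'=2.6486 (R=-1.5000) → pose (-2.1421, -8.6236, 2.6486)

(-2.1421, -8.6236, 2.6486)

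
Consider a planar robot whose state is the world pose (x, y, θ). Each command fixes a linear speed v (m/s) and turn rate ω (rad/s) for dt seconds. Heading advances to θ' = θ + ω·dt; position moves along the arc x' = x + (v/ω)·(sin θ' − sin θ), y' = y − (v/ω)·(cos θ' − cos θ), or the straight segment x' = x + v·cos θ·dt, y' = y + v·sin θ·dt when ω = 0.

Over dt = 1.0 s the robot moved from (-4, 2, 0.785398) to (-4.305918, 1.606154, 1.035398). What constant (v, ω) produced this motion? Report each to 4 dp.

Δθ = 1.035398 − 0.785398 = 0.250000
ω = Δθ/dt = 0.250000/1.0 = 0.2500
R = −Δy/(cos θ' − cos θ) = -2.0000
v = R·ω = -2.0000·0.2500 = -0.5000

v = -0.5000, ω = 0.2500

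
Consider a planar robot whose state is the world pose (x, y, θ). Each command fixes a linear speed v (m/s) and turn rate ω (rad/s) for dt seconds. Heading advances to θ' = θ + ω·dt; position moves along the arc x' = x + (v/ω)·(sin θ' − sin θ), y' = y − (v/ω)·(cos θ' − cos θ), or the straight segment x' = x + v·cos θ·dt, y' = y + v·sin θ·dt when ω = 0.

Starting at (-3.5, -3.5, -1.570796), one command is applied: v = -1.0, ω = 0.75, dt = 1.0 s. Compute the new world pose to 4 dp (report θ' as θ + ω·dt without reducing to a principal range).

θ' = -1.5708 + 0.75·1.0 = -0.8208
R = v/ω = -1.0/0.75 = -1.3333
x' = -3.5 + -1.3333·(sin -0.8208 − sin -1.5708) = -3.8577
y' = -3.5 − -1.3333·(cos -0.8208 − cos -1.5708) = -2.5911

(-3.8577, -2.5911, -0.8208)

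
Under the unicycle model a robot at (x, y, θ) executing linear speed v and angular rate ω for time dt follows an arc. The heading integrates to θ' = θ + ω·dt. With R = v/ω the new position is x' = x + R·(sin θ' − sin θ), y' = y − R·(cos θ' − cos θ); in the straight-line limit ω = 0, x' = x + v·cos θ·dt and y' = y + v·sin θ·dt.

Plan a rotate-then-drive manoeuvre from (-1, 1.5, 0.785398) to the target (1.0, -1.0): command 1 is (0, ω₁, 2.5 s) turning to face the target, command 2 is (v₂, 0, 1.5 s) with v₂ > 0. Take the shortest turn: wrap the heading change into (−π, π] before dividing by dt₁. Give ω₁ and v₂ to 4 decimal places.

ω₁ = -0.6726, v₂ = 2.1344

heading to target = atan2(-1−1.5, 1−-1) = -0.8961
Δθ = wrap(-0.8961 − 0.7854) = -1.6815; ω₁ = Δθ/dt₁ = -0.6726
distance = √((1−-1)² + (-1−1.5)²) = 3.2016; v₂ = distance/dt₂ = 2.1344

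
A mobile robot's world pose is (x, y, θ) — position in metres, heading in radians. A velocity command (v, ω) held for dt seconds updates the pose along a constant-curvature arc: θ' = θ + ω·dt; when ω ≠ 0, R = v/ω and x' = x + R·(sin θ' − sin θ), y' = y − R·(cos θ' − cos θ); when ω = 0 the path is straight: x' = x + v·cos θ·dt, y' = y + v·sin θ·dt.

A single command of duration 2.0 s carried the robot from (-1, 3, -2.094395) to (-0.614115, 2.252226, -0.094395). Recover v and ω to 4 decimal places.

Δθ = -0.094395 − -2.094395 = 2.000000
ω = Δθ/dt = 2.000000/2.0 = 1.0000
R = −Δy/(cos θ' − cos θ) = 0.5000
v = R·ω = 0.5000·1.0000 = 0.5000

v = 0.5000, ω = 1.0000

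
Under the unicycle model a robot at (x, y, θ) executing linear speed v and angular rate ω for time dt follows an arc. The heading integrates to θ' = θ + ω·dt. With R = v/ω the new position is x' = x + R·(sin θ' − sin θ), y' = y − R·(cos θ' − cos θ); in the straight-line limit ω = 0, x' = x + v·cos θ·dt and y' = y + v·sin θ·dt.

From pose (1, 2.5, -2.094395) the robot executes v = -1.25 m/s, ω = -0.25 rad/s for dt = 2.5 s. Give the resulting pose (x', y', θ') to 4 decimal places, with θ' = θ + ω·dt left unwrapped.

(3.2813, 4.5610, -2.7194)

θ' = -2.0944 + -0.25·2.5 = -2.7194
R = v/ω = -1.25/-0.25 = 5.0000
x' = 1 + 5.0000·(sin -2.7194 − sin -2.0944) = 3.2813
y' = 2.5 − 5.0000·(cos -2.7194 − cos -2.0944) = 4.5610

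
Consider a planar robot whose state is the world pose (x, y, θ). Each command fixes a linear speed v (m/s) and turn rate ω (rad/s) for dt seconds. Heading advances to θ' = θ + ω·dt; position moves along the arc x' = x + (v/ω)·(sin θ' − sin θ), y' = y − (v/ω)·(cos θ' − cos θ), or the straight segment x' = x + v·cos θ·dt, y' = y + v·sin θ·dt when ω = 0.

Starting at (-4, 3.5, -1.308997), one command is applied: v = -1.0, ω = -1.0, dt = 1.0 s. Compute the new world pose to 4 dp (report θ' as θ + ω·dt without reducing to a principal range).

(-3.7738, 4.4318, -2.3090)

θ' = -1.3090 + -1.0·1.0 = -2.3090
R = v/ω = -1.0/-1.0 = 1.0000
x' = -4 + 1.0000·(sin -2.3090 − sin -1.3090) = -3.7738
y' = 3.5 − 1.0000·(cos -2.3090 − cos -1.3090) = 4.4318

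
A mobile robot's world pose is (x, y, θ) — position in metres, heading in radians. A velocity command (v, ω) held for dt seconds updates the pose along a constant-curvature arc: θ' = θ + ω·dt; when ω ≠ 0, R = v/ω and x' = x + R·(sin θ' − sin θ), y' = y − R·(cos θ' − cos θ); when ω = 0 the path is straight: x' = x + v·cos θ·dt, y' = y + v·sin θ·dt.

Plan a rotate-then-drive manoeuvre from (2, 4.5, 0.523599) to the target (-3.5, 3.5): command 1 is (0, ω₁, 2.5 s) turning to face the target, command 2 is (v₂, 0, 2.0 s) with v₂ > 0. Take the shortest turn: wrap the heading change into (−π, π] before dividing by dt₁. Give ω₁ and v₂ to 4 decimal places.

heading to target = atan2(3.5−4.5, -3.5−2) = -2.9617
Δθ = wrap(-2.9617 − 0.5236) = 2.7978; ω₁ = Δθ/dt₁ = 1.1191
distance = √((-3.5−2)² + (3.5−4.5)²) = 5.5902; v₂ = distance/dt₂ = 2.7951

ω₁ = 1.1191, v₂ = 2.7951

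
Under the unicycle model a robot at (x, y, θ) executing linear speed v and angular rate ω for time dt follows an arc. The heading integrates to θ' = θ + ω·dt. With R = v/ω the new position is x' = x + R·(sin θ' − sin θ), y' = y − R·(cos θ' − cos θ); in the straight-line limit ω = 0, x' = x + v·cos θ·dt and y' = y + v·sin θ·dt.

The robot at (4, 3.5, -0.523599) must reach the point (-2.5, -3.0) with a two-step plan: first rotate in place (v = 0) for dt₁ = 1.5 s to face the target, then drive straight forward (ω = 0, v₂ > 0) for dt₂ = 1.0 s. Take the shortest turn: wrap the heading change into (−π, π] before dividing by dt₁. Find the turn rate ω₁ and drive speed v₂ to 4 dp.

ω₁ = -1.2217, v₂ = 9.1924

heading to target = atan2(-3−3.5, -2.5−4) = -2.3562
Δθ = wrap(-2.3562 − -0.5236) = -1.8326; ω₁ = Δθ/dt₁ = -1.2217
distance = √((-2.5−4)² + (-3−3.5)²) = 9.1924; v₂ = distance/dt₂ = 9.1924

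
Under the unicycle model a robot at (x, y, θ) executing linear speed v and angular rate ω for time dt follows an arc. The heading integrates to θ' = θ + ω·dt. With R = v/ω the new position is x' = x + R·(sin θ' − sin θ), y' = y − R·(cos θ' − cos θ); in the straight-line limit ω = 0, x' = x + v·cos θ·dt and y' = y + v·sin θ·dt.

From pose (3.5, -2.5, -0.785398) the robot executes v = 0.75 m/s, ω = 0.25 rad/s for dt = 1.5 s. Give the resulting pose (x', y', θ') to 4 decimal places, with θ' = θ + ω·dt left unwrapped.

(4.4244, -3.1296, -0.4104)

θ' = -0.7854 + 0.25·1.5 = -0.4104
R = v/ω = 0.75/0.25 = 3.0000
x' = 3.5 + 3.0000·(sin -0.4104 − sin -0.7854) = 4.4244
y' = -2.5 − 3.0000·(cos -0.4104 − cos -0.7854) = -3.1296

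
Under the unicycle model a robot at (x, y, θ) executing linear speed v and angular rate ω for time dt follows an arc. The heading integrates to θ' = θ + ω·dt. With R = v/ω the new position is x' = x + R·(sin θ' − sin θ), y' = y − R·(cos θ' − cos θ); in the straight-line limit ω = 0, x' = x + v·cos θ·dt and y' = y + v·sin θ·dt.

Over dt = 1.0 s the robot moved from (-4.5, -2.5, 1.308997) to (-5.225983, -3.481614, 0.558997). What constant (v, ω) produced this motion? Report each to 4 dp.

v = -1.2500, ω = -0.7500

Δθ = 0.558997 − 1.308997 = -0.750000
ω = Δθ/dt = -0.750000/1.0 = -0.7500
R = −Δy/(cos θ' − cos θ) = 1.6667
v = R·ω = 1.6667·-0.7500 = -1.2500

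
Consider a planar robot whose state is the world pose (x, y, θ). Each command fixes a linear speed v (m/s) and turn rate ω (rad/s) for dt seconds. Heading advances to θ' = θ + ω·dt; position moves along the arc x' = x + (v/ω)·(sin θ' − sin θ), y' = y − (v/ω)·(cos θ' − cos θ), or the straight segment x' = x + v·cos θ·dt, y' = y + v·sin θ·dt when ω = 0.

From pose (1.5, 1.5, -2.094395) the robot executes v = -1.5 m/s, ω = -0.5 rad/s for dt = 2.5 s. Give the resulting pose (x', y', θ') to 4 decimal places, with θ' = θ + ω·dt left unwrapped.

(4.7023, 2.9385, -3.3444)

θ' = -2.0944 + -0.5·2.5 = -3.3444
R = v/ω = -1.5/-0.5 = 3.0000
x' = 1.5 + 3.0000·(sin -3.3444 − sin -2.0944) = 4.7023
y' = 1.5 − 3.0000·(cos -3.3444 − cos -2.0944) = 2.9385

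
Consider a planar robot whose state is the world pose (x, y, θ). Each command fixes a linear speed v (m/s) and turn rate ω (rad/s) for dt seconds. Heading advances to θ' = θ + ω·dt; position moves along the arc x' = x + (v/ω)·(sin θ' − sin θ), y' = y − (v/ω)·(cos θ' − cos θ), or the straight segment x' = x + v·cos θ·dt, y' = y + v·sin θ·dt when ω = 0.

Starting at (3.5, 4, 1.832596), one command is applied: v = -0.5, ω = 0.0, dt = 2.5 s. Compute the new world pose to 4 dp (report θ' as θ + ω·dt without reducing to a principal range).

(3.8235, 2.7926, 1.8326)

θ' = 1.8326 + 0.0·2.5 = 1.8326
ω = 0 → straight: x' = 3.5 + -0.5·cos(1.8326)·2.5 = 3.8235
y' = 4 + -0.5·sin(1.8326)·2.5 = 2.7926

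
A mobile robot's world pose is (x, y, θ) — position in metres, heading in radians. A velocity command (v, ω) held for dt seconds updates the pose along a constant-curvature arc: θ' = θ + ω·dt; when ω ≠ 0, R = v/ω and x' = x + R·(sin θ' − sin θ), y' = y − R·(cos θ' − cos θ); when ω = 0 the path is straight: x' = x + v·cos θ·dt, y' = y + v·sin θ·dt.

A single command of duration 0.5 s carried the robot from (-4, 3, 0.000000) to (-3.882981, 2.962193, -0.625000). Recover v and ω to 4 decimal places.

Δθ = -0.625000 − 0.000000 = -0.625000
ω = Δθ/dt = -0.625000/0.5 = -1.2500
R = Δx/(sin θ' − sin θ) = -0.2000
v = R·ω = -0.2000·-1.2500 = 0.2500

v = 0.2500, ω = -1.2500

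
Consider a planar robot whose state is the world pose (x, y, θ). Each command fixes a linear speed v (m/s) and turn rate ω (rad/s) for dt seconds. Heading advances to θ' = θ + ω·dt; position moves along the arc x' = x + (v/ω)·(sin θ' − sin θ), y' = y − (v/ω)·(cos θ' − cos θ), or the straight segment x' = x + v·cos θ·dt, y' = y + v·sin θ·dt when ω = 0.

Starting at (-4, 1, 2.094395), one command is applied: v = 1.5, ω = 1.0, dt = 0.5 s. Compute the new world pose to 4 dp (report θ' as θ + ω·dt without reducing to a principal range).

θ' = 2.0944 + 1.0·0.5 = 2.5944
R = v/ω = 1.5/1.0 = 1.5000
x' = -4 + 1.5000·(sin 2.5944 − sin 2.0944) = -4.5186
y' = 1 − 1.5000·(cos 2.5944 − cos 2.0944) = 1.5310

(-4.5186, 1.5310, 2.5944)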